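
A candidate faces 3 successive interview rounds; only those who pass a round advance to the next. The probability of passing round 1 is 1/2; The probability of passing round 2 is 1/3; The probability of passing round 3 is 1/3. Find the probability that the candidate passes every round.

1/18

Each stage is reached only if all earlier stages succeed, so
P = 1/2 × 1/3 × 1/3 = 1/18.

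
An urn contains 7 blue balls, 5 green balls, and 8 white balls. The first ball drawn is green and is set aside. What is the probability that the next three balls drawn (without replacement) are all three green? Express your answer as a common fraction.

4/969

With the first ball removed, 4 green remain out of 19.
P = 4/19 × 3/18 × 2/17 = 24/5814 = 4/969.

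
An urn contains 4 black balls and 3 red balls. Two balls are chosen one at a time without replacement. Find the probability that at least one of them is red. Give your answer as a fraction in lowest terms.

5/7

P(no red) = 4/7 × 3/6 = 12/42 = 2/7.
P(at least one) = 1 − 2/7 = 5/7.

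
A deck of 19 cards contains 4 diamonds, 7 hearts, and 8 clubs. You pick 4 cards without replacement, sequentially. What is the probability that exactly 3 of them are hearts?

One ordering (hearts drawn first) has probability 7/19 × 6/18 × 5/17 × 12/16 = 2520/93024 = 35/1292.
There are C(4,3) = 4 such orderings, each equally likely, so P = 4 × 35/1292 = 35/323.

35/323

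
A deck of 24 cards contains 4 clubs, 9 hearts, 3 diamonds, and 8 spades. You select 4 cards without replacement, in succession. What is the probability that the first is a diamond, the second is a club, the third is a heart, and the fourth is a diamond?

Chain rule:
P = 3/24 × 4/23 × 9/22 × 2/21 = 216/255024 = 3/3542.

3/3542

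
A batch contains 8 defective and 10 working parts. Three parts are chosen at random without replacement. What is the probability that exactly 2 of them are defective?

35/102

One ordering (defective drawn first) has probability 8/18 × 7/17 × 10/16 = 560/4896 = 35/306.
There are C(3,2) = 3 such orderings, each equally likely, so P = 3 × 35/306 = 35/102.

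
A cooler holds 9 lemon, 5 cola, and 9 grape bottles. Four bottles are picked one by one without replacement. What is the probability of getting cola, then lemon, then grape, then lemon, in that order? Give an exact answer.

27/1771

Each draw changes the counts, so multiply the conditional probabilities along the sequence:
P = 5/23 × 9/22 × 9/21 × 8/20 = 3240/212520 = 27/1771.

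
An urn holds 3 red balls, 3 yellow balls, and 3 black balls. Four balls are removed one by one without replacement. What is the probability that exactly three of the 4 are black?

1/21

One ordering (black drawn first) has probability 3/9 × 2/8 × 1/7 × 6/6 = 36/3024 = 1/84.
There are C(4,3) = 4 such orderings, each equally likely, so P = 4 × 1/84 = 1/21.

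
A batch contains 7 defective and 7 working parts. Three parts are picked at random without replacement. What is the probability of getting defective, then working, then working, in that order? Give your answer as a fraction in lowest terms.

Chain rule:
P = 7/14 × 7/13 × 6/12 = 294/2184 = 7/52.

7/52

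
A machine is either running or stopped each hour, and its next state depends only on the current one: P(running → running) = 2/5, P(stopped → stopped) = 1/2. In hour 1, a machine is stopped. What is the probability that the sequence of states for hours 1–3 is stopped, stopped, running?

1/4

Hour 1 is given. For each transition, use the conditional probability from the current state:
P(stopped | stopped) = 1/2; P(running | stopped) = 1/2.
P = 1/2 × 1/2 = 1/4.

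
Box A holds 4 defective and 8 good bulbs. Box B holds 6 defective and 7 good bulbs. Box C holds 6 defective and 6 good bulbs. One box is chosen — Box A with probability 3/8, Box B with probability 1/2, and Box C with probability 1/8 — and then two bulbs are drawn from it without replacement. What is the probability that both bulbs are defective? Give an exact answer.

From Box A: P(both defective) = (4/12)(3/11) = 1/11.
From Box B: P(both defective) = (6/13)(5/12) = 5/26.
From Box C: P(both defective) = (6/12)(5/11) = 5/22.
Total probability = (3/8)(1/11) + (1/2)(5/26) + (1/8)(5/22) = 33/208.

33/208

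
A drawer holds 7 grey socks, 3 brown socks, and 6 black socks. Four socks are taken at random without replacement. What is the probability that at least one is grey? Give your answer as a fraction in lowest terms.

P(no grey) = 9/16 × 8/15 × 7/14 × 6/13 = 3024/43680 = 9/130.
P(at least one) = 1 − 9/130 = 121/130.

121/130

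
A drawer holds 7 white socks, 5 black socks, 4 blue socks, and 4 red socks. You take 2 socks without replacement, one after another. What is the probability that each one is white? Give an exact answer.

21/190

P = 7/20 × 6/19 = 42/380 = 21/190.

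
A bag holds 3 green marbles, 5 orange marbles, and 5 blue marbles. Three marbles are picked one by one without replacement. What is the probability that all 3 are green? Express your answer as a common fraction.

P = 3/13 × 2/12 × 1/11 = 6/1716 = 1/286.

1/286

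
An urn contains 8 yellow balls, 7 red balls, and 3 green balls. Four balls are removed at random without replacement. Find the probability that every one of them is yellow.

P(all yellow) = 8/18 × 7/17 × 6/16 × 5/15 = 1680/73440 = 7/306.

7/306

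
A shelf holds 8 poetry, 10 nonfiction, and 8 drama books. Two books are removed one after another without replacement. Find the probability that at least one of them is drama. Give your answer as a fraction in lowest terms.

172/325

P(no drama) = 18/26 × 17/25 = 306/650 = 153/325.
P(at least one) = 1 − 153/325 = 172/325.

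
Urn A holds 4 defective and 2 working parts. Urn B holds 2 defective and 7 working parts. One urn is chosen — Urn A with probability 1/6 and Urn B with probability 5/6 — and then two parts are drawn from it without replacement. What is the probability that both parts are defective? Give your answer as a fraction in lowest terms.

From Urn A: P(both defective) = (4/6)(3/5) = 2/5.
From Urn B: P(both defective) = (2/9)(1/8) = 1/36.
Total probability = (1/6)(2/5) + (5/6)(1/36) = 97/1080.

97/1080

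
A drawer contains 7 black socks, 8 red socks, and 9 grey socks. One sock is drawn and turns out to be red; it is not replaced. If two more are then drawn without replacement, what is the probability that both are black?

21/253

With the first sock removed, 7 black remain out of 23.
P = 7/23 × 6/22 = 42/506 = 21/253.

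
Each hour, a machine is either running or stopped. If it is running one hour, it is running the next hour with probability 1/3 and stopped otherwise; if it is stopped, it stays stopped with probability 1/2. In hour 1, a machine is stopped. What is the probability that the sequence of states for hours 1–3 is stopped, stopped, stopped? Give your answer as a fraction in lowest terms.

1/4

Hour 1 is given. For each transition, use the conditional probability from the current state:
P(stopped | stopped) = 1/2; P(stopped | stopped) = 1/2.
P = 1/2 × 1/2 = 1/4.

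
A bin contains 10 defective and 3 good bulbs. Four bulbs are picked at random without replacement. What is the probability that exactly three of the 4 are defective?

One ordering (defective drawn first) has probability 10/13 × 9/12 × 8/11 × 3/10 = 2160/17160 = 18/143.
There are C(4,3) = 4 such orderings, each equally likely, so P = 4 × 18/143 = 72/143.

72/143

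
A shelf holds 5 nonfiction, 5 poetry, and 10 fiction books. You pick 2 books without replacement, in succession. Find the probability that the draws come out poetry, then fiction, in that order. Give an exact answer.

Multiply the probability of each draw given the previous ones:
P = 5/20 × 10/19 = 50/380 = 5/38.

5/38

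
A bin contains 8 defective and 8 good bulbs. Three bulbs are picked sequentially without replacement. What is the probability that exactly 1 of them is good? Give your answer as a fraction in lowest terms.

One ordering (good drawn first) has probability 8/16 × 8/15 × 7/14 = 448/3360 = 2/15.
There are C(3,1) = 3 such orderings, each equally likely, so P = 3 × 2/15 = 2/5.

2/5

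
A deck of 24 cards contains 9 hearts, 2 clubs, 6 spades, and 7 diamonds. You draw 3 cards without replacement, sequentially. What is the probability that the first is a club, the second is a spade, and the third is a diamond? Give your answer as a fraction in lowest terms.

7/1012

Chain rule:
P = 2/24 × 6/23 × 7/22 = 84/12144 = 7/1012.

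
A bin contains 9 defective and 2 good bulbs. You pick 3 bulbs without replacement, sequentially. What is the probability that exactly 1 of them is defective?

One ordering (defective drawn first) has probability 9/11 × 2/10 × 1/9 = 18/990 = 1/55.
There are C(3,1) = 3 such orderings, each equally likely, so P = 3 × 1/55 = 3/55.

3/55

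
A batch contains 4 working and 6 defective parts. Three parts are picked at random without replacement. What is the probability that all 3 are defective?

P = 6/10 × 5/9 × 4/8 = 120/720 = 1/6.

1/6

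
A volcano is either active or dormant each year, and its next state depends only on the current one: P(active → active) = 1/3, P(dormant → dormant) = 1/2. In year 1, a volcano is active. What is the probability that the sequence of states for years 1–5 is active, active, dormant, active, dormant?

Year 1 is given. For each transition, use the conditional probability from the current state:
P(active | active) = 1/3; P(dormant | active) = 2/3; P(active | dormant) = 1/2; P(dormant | active) = 2/3.
P = 1/3 × 2/3 × 1/2 × 2/3 = 4/54 = 2/27.

2/27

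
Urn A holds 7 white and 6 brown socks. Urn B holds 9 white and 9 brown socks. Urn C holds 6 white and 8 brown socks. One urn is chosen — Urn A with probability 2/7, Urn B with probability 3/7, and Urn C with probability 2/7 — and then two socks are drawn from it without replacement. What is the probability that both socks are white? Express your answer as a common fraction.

2435/10829

From Urn A: P(both white) = (7/13)(6/12) = 7/26.
From Urn B: P(both white) = (9/18)(8/17) = 4/17.
From Urn C: P(both white) = (6/14)(5/13) = 15/91.
Total probability = (2/7)(7/26) + (3/7)(4/17) + (2/7)(15/91) = 2435/10829.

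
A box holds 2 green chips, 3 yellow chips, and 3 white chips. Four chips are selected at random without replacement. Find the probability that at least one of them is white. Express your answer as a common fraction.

P(no white) = 5/8 × 4/7 × 3/6 × 2/5 = 120/1680 = 1/14.
P(at least one) = 1 − 1/14 = 13/14.

13/14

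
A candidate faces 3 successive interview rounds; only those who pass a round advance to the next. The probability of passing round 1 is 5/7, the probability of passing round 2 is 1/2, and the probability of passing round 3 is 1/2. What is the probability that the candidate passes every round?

5/28

Multiplying along the chain,
P = 5/7 × 1/2 × 1/2 = 5/28.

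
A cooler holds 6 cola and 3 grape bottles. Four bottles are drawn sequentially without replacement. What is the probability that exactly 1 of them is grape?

One ordering (grape drawn first) has probability 3/9 × 6/8 × 5/7 × 4/6 = 360/3024 = 5/42.
There are C(4,1) = 4 such orderings, each equally likely, so P = 4 × 5/42 = 10/21.

10/21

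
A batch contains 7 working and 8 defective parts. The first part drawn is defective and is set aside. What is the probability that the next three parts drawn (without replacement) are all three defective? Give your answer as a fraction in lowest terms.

5/52

After the first draw, 7 of the remaining 14 parts are defective.
P = 7/14 × 6/13 × 5/12 = 210/2184 = 5/52.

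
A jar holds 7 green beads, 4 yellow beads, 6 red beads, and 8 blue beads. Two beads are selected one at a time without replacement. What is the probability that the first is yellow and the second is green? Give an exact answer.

Chain rule:
P = 4/25 × 7/24 = 28/600 = 7/150.

7/150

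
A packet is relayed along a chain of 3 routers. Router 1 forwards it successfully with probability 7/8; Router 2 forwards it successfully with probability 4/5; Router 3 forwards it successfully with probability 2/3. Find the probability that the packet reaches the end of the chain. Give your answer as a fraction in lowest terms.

The events are sequential, so multiply the conditional probabilities:
P = 7/8 × 4/5 × 2/3 = 56/120 = 7/15.

7/15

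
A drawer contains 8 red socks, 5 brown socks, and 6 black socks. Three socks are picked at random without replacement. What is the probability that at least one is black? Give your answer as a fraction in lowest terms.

683/969

P(no black) = 13/19 × 12/18 × 11/17 = 1716/5814 = 286/969.
P(at least one) = 1 − 286/969 = 683/969.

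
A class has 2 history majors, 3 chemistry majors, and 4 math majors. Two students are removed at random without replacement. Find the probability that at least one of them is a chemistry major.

7/12

P(no chemistry majors) = 6/9 × 5/8 = 30/72 = 5/12.
P(at least one) = 1 − 5/12 = 7/12.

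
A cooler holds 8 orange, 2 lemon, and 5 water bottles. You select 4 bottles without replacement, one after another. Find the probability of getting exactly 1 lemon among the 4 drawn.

44/105

One ordering (lemon drawn first) has probability 2/15 × 13/14 × 12/13 × 11/12 = 3432/32760 = 11/105.
There are C(4,1) = 4 such orderings, each equally likely, so P = 4 × 11/105 = 44/105.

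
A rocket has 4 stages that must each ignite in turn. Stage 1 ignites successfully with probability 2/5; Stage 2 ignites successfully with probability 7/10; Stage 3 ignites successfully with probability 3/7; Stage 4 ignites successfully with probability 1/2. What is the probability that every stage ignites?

Each stage is reached only if all earlier stages succeed, so
P = 2/5 × 7/10 × 3/7 × 1/2 = 42/700 = 3/50.

3/50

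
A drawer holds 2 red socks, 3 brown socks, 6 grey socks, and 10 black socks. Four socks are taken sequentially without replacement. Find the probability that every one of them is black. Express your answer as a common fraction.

P = 10/21 × 9/20 × 8/19 × 7/18 = 5040/143640 = 2/57.

2/57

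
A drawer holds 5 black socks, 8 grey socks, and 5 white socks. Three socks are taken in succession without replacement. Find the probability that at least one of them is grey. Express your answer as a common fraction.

29/34

P(no grey) = 10/18 × 9/17 × 8/16 = 720/4896 = 5/34.
P(at least one) = 1 − 5/34 = 29/34.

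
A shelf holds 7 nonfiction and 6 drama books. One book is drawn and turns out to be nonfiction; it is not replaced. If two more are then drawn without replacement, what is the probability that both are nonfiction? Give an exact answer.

With the first book removed, 6 nonfiction remain out of 12.
P = 6/12 × 5/11 = 30/132 = 5/22.

5/22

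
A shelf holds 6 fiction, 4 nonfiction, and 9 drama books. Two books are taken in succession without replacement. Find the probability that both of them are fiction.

5/57

P = 6/19 × 5/18 = 30/342 = 5/57.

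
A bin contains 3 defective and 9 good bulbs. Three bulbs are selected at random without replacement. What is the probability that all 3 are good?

P(every draw is good) = 9/12 × 8/11 × 7/10 = 504/1320 = 21/55.

21/55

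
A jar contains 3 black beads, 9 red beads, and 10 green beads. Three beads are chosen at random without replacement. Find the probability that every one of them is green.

P(all green) = 10/22 × 9/21 × 8/20 = 720/9240 = 6/77.

6/77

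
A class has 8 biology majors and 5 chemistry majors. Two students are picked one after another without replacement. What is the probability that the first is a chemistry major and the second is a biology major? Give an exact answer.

10/39

Each draw changes the counts, so multiply the conditional probabilities along the sequence:
P = 5/13 × 8/12 = 40/156 = 10/39.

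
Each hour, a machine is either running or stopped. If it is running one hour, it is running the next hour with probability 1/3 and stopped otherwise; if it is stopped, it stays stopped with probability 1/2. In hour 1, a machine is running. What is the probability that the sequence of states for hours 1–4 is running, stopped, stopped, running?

1/6

Hour 1 is given. For each transition, use the conditional probability from the current state:
P(stopped | running) = 2/3; P(stopped | stopped) = 1/2; P(running | stopped) = 1/2.
P = 2/3 × 1/2 × 1/2 = 2/12 = 1/6.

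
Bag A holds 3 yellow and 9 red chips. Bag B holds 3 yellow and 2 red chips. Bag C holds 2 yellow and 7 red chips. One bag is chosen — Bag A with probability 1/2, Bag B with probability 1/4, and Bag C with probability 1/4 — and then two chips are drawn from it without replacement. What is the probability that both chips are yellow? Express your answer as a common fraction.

829/7920

From Bag A: P(both yellow) = (3/12)(2/11) = 1/22.
From Bag B: P(both yellow) = (3/5)(2/4) = 3/10.
From Bag C: P(both yellow) = (2/9)(1/8) = 1/36.
Total probability = (1/2)(1/22) + (1/4)(3/10) + (1/4)(1/36) = 829/7920.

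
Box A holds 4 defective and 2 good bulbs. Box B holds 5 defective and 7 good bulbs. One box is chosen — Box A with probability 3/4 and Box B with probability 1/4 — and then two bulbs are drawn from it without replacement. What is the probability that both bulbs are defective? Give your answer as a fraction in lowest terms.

From Box A: P(both defective) = (4/6)(3/5) = 2/5.
From Box B: P(both defective) = (5/12)(4/11) = 5/33.
Total probability = (3/4)(2/5) + (1/4)(5/33) = 223/660.

223/660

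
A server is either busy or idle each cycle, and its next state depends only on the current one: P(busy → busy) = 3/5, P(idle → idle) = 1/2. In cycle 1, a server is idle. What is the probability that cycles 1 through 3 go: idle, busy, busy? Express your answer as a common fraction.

3/10

Cycle 1 is given. For each transition, use the conditional probability from the current state:
P(busy | idle) = 1/2; P(busy | busy) = 3/5.
P = 1/2 × 3/5 = 3/10.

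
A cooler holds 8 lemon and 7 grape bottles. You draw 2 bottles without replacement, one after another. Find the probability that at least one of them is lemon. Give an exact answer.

P(no lemon) = 7/15 × 6/14 = 42/210 = 1/5.
P(at least one) = 1 − 1/5 = 4/5.

4/5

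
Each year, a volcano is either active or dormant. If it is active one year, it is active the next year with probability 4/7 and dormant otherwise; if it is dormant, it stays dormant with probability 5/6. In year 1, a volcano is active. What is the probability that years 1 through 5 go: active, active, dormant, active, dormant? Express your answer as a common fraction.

6/343

Year 1 is given. For each transition, use the conditional probability from the current state:
P(active | active) = 4/7; P(dormant | active) = 3/7; P(active | dormant) = 1/6; P(dormant | active) = 3/7.
P = 4/7 × 3/7 × 1/6 × 3/7 = 36/2058 = 6/343.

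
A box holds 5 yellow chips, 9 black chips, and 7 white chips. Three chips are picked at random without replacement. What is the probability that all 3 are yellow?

1/133

P = 5/21 × 4/20 × 3/19 = 60/7980 = 1/133.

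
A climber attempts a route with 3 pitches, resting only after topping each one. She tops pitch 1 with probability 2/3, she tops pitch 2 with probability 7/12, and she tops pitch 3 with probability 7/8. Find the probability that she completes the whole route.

49/144

Multiplying along the chain,
P = 2/3 × 7/12 × 7/8 = 98/288 = 49/144.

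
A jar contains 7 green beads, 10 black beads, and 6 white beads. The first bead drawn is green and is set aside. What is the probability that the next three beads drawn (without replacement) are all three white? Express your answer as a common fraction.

1/77

After the first draw, 6 of the remaining 22 beads are white.
P = 6/22 × 5/21 × 4/20 = 120/9240 = 1/77.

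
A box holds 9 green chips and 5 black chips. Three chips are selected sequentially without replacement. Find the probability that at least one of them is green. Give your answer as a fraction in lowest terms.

177/182

P(no green) = 5/14 × 4/13 × 3/12 = 60/2184 = 5/182.
P(at least one) = 1 − 5/182 = 177/182.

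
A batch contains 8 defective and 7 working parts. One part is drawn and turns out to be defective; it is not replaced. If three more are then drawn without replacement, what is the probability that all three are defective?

5/52

After the first draw, 7 of the remaining 14 parts are defective.
P = 7/14 × 6/13 × 5/12 = 210/2184 = 5/52.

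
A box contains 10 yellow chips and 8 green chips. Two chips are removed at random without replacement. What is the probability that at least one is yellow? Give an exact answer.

125/153

P(no yellow) = 8/18 × 7/17 = 56/306 = 28/153.
P(at least one) = 1 − 28/153 = 125/153.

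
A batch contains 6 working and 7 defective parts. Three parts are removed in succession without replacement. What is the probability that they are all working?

10/143

P(every draw is working) = 6/13 × 5/12 × 4/11 = 120/1716 = 10/143.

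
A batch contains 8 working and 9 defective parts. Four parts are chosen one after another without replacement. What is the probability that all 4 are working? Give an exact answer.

1/34

P = 8/17 × 7/16 × 6/15 × 5/14 = 1680/57120 = 1/34.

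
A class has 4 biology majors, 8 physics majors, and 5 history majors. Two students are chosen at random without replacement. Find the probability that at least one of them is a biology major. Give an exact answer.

P(no biology majors) = 13/17 × 12/16 = 156/272 = 39/68.
P(at least one) = 1 − 39/68 = 29/68.

29/68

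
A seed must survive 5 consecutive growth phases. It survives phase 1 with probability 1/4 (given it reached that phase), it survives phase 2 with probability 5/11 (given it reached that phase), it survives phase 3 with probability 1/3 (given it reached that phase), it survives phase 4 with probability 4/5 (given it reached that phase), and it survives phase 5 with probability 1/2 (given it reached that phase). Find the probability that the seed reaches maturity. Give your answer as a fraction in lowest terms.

1/66

The events are sequential, so multiply the conditional probabilities:
P = 1/4 × 5/11 × 1/3 × 4/5 × 1/2 = 20/1320 = 1/66.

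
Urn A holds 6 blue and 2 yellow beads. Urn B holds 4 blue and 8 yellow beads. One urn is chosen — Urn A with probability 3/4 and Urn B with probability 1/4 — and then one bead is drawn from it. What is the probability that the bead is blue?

31/48

From Urn A: P(blue) = 6/8.
From Urn B: P(blue) = 4/12.
Total probability = (3/4)(6/8) + (1/4)(4/12) = 31/48.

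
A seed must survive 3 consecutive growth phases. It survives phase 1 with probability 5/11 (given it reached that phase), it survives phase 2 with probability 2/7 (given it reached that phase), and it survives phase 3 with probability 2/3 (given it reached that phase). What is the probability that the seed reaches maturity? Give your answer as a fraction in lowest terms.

20/231

The events are sequential, so multiply the conditional probabilities:
P = 5/11 × 2/7 × 2/3 = 20/231.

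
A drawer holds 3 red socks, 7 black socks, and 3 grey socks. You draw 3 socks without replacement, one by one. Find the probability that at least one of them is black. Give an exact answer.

P(no black) = 6/13 × 5/12 × 4/11 = 120/1716 = 10/143.
P(at least one) = 1 − 10/143 = 133/143.

133/143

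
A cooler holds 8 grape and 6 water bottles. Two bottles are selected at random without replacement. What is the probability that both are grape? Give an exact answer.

4/13

P(all grape) = 8/14 × 7/13 = 56/182 = 4/13.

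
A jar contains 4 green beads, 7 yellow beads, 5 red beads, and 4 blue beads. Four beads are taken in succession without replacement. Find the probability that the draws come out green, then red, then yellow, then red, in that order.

14/2907

Chain rule:
P = 4/20 × 5/19 × 7/18 × 4/17 = 560/116280 = 14/2907.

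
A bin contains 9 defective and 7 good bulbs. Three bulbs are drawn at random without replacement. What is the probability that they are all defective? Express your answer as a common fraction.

P(every draw is defective) = 9/16 × 8/15 × 7/14 = 504/3360 = 3/20.

3/20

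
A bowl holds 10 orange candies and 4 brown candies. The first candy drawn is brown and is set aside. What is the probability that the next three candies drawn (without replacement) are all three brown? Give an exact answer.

With the first candy removed, 3 brown remain out of 13.
P = 3/13 × 2/12 × 1/11 = 6/1716 = 1/286.

1/286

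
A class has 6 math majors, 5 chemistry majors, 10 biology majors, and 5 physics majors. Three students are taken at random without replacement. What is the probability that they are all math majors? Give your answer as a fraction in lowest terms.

P = 6/26 × 5/25 × 4/24 = 120/15600 = 1/130.

1/130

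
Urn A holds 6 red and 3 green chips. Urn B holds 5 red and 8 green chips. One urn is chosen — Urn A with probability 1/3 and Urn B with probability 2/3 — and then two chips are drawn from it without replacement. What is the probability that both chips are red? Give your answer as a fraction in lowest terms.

From Urn A: P(both red) = (6/9)(5/8) = 5/12.
From Urn B: P(both red) = (5/13)(4/12) = 5/39.
Total probability = (1/3)(5/12) + (2/3)(5/39) = 35/156.

35/156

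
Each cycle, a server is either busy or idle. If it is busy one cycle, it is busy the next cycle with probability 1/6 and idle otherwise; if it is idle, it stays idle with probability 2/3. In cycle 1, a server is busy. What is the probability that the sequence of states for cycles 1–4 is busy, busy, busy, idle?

Cycle 1 is given. For each transition, use the conditional probability from the current state:
P(busy | busy) = 1/6; P(busy | busy) = 1/6; P(idle | busy) = 5/6.
P = 1/6 × 1/6 × 5/6 = 5/216.

5/216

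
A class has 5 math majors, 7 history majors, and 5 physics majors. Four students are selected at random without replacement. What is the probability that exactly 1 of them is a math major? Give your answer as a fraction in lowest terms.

55/119

One ordering (a math major drawn first) has probability 5/17 × 12/16 × 11/15 × 10/14 = 6600/57120 = 55/476.
There are C(4,1) = 4 such orderings, each equally likely, so P = 4 × 55/476 = 55/119.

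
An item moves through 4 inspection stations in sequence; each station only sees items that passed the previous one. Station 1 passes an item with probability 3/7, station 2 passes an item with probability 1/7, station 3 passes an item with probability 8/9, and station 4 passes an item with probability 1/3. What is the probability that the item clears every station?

8/441

The events are sequential, so multiply the conditional probabilities:
P = 3/7 × 1/7 × 8/9 × 1/3 = 24/1323 = 8/441.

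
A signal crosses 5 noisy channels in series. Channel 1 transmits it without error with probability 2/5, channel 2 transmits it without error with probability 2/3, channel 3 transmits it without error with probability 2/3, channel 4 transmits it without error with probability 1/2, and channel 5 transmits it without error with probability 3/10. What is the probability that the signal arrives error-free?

Multiplying along the chain,
P = 2/5 × 2/3 × 2/3 × 1/2 × 3/10 = 24/900 = 2/75.

2/75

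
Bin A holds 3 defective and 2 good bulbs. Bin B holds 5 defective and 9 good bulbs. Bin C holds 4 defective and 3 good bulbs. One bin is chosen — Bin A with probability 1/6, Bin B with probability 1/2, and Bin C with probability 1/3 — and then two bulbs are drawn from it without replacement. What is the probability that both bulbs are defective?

1093/5460

From Bin A: P(both defective) = (3/5)(2/4) = 3/10.
From Bin B: P(both defective) = (5/14)(4/13) = 10/91.
From Bin C: P(both defective) = (4/7)(3/6) = 2/7.
Total probability = (1/6)(3/10) + (1/2)(10/91) + (1/3)(2/7) = 1093/5460.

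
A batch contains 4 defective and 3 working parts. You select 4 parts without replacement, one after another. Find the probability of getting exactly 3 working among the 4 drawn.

One ordering (working drawn first) has probability 3/7 × 2/6 × 1/5 × 4/4 = 24/840 = 1/35.
There are C(4,3) = 4 such orderings, each equally likely, so P = 4 × 1/35 = 4/35.

4/35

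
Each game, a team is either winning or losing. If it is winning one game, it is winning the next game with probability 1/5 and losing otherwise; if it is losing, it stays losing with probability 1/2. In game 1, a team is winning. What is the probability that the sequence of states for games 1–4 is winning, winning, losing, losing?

2/25

Game 1 is given. For each transition, use the conditional probability from the current state:
P(winning | winning) = 1/5; P(losing | winning) = 4/5; P(losing | losing) = 1/2.
P = 1/5 × 4/5 × 1/2 = 4/50 = 2/25.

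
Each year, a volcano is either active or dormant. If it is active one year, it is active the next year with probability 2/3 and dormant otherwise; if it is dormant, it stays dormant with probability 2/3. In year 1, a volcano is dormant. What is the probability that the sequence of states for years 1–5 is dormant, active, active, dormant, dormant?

4/81

Year 1 is given. For each transition, use the conditional probability from the current state:
P(active | dormant) = 1/3; P(active | active) = 2/3; P(dormant | active) = 1/3; P(dormant | dormant) = 2/3.
P = 1/3 × 2/3 × 1/3 × 2/3 = 4/81.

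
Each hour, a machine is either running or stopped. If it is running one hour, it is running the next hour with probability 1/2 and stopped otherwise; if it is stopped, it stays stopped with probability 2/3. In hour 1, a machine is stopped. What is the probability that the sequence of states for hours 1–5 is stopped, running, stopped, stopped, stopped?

Hour 1 is given. For each transition, use the conditional probability from the current state:
P(running | stopped) = 1/3; P(stopped | running) = 1/2; P(stopped | stopped) = 2/3; P(stopped | stopped) = 2/3.
P = 1/3 × 1/2 × 2/3 × 2/3 = 4/54 = 2/27.

2/27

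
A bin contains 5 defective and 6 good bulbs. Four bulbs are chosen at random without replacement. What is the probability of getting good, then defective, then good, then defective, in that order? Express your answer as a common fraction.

5/66

Chain rule:
P = 6/11 × 5/10 × 5/9 × 4/8 = 600/7920 = 5/66.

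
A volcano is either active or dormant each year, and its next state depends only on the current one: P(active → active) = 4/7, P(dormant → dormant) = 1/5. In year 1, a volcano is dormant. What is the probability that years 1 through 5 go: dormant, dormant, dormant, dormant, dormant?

1/625

Year 1 is given. For each transition, use the conditional probability from the current state:
P(dormant | dormant) = 1/5; P(dormant | dormant) = 1/5; P(dormant | dormant) = 1/5; P(dormant | dormant) = 1/5.
P = 1/5 × 1/5 × 1/5 × 1/5 = 1/625.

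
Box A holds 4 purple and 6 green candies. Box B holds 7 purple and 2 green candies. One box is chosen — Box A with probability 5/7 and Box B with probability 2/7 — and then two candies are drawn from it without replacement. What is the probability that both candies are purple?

11/42

From Box A: P(both purple) = (4/10)(3/9) = 2/15.
From Box B: P(both purple) = (7/9)(6/8) = 7/12.
Total probability = (5/7)(2/15) + (2/7)(7/12) = 11/42.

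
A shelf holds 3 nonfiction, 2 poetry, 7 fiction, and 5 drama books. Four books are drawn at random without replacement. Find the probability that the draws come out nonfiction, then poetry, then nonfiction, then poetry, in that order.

1/4760

Multiply the probability of each draw given the previous ones:
P = 3/17 × 2/16 × 2/15 × 1/14 = 12/57120 = 1/4760.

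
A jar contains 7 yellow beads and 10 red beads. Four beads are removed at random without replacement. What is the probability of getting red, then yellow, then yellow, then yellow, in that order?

5/136

Multiply the probability of each draw given the previous ones:
P = 10/17 × 7/16 × 6/15 × 5/14 = 2100/57120 = 5/136.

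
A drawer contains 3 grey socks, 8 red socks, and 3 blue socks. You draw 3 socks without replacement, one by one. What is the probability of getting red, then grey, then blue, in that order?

3/91

Each draw changes the counts, so multiply the conditional probabilities along the sequence:
P = 8/14 × 3/13 × 3/12 = 72/2184 = 3/91.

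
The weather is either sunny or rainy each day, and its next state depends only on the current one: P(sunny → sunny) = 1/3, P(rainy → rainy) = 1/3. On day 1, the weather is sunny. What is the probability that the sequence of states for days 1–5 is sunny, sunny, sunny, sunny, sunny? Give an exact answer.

Day 1 is given. For each transition, use the conditional probability from the current state:
P(sunny | sunny) = 1/3; P(sunny | sunny) = 1/3; P(sunny | sunny) = 1/3; P(sunny | sunny) = 1/3.
P = 1/3 × 1/3 × 1/3 × 1/3 = 1/81.

1/81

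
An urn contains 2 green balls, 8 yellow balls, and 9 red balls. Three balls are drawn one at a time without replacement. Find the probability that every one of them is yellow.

56/969

P(every draw is yellow) = 8/19 × 7/18 × 6/17 = 336/5814 = 56/969.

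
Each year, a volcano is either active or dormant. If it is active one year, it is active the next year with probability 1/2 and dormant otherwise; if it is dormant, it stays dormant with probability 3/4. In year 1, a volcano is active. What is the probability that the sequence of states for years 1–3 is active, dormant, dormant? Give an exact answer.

3/8

Year 1 is given. For each transition, use the conditional probability from the current state:
P(dormant | active) = 1/2; P(dormant | dormant) = 3/4.
P = 1/2 × 3/4 = 3/8.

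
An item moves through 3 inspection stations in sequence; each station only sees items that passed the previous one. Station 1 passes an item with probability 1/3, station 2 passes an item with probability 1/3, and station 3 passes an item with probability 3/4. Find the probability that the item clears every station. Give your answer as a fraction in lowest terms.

The events are sequential, so multiply the conditional probabilities:
P = 1/3 × 1/3 × 3/4 = 3/36 = 1/12.

1/12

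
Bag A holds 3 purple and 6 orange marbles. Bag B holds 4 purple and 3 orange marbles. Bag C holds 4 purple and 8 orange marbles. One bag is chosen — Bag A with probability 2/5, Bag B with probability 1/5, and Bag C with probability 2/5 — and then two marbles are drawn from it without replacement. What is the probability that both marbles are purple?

293/2310

From Bag A: P(both purple) = (3/9)(2/8) = 1/12.
From Bag B: P(both purple) = (4/7)(3/6) = 2/7.
From Bag C: P(both purple) = (4/12)(3/11) = 1/11.
Total probability = (2/5)(1/12) + (1/5)(2/7) + (2/5)(1/11) = 293/2310.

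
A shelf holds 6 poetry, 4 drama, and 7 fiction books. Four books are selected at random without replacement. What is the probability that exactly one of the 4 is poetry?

99/238

One ordering (poetry drawn first) has probability 6/17 × 11/16 × 10/15 × 9/14 = 5940/57120 = 99/952.
There are C(4,1) = 4 such orderings, each equally likely, so P = 4 × 99/952 = 99/238.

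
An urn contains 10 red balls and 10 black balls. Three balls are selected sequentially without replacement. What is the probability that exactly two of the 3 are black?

One ordering (black drawn first) has probability 10/20 × 9/19 × 10/18 = 900/6840 = 5/38.
There are C(3,2) = 3 such orderings, each equally likely, so P = 3 × 5/38 = 15/38.

15/38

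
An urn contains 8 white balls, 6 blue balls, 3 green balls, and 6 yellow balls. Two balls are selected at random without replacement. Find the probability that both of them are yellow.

15/253

P(every draw is yellow) = 6/23 × 5/22 = 30/506 = 15/253.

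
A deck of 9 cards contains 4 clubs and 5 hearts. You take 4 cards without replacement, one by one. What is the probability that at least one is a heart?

P(no hearts) = 4/9 × 3/8 × 2/7 × 1/6 = 24/3024 = 1/126.
P(at least one) = 1 − 1/126 = 125/126.

125/126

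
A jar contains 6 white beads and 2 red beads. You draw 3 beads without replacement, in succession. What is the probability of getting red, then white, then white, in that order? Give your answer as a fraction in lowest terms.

Multiply the probability of each draw given the previous ones:
P = 2/8 × 6/7 × 5/6 = 60/336 = 5/28.

5/28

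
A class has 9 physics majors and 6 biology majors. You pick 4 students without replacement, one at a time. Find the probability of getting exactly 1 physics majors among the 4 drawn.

One ordering (a physics major drawn first) has probability 9/15 × 6/14 × 5/13 × 4/12 = 1080/32760 = 3/91.
There are C(4,1) = 4 such orderings, each equally likely, so P = 4 × 3/91 = 12/91.

12/91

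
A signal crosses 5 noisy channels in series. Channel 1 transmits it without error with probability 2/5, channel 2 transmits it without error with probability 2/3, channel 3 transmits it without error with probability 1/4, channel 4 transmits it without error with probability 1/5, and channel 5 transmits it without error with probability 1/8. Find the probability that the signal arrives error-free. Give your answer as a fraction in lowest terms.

1/600

Each stage is reached only if all earlier stages succeed, so
P = 2/5 × 2/3 × 1/4 × 1/5 × 1/8 = 4/2400 = 1/600.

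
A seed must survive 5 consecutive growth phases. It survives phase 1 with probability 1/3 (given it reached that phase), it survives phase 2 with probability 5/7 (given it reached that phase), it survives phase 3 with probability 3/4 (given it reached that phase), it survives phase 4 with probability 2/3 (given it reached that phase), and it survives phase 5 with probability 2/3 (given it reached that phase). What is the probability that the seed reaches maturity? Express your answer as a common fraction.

Multiplying along the chain,
P = 1/3 × 5/7 × 3/4 × 2/3 × 2/3 = 60/756 = 5/63.

5/63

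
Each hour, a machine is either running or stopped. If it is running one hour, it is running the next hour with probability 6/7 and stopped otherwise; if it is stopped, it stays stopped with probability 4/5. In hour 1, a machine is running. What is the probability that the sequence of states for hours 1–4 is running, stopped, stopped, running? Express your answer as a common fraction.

Hour 1 is given. For each transition, use the conditional probability from the current state:
P(stopped | running) = 1/7; P(stopped | stopped) = 4/5; P(running | stopped) = 1/5.
P = 1/7 × 4/5 × 1/5 = 4/175.

4/175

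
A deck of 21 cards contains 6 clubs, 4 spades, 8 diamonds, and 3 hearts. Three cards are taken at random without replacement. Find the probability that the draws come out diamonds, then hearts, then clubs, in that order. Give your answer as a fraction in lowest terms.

Multiply the probability of each draw given the previous ones:
P = 8/21 × 3/20 × 6/19 = 144/7980 = 12/665.

12/665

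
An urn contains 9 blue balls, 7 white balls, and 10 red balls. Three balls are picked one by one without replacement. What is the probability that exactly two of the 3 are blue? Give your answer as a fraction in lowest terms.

One ordering (blue drawn first) has probability 9/26 × 8/25 × 17/24 = 1224/15600 = 51/650.
There are C(3,2) = 3 such orderings, each equally likely, so P = 3 × 51/650 = 153/650.

153/650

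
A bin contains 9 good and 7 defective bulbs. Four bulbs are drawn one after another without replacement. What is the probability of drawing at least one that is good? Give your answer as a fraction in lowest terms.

51/52

P(no good) = 7/16 × 6/15 × 5/14 × 4/13 = 840/43680 = 1/52.
P(at least one) = 1 − 1/52 = 51/52.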